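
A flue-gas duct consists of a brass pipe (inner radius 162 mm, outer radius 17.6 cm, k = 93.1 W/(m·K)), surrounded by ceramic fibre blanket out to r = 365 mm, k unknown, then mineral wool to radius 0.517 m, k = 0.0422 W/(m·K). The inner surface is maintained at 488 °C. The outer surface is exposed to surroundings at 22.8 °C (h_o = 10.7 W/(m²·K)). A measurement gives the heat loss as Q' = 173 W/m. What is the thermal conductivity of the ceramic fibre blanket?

ΣR = ΔT/Q' = |488 − 22.8|/173 = 2.689 m·K/W
Known resistances:
  R'_brass = ln(0.176/0.162)/(2πk) = 0.08289/(2π·93.1) = 1.417×10^-4 m·K/W
  R'_mineral wool = ln(0.517/0.365)/(2πk) = 0.3481/(2π·0.0422) = 1.313 m·K/W
  R'_conv,out = 1/(2πr h) = 1/(2π·0.517·10.7) = 0.02877 m·K/W
R_ceramic fibre blanket = ΣR − ΣR_known = 2.689 − 1.342 = 1.347 m·K/W
ln(r₂/r₁)/(2πk) = 1.347 ⇒ k = 0.7294/(2π·1.347) = 0.0862 W/m·K

k = 0.0862 W/m·K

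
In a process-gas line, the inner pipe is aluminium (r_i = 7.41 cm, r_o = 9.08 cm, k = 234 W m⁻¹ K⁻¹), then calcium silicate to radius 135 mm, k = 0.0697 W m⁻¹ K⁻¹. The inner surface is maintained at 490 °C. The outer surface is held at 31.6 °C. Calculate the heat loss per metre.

Q' = 506 W/m

Resistance network (inner→outer):
  R'_aluminium = ln(0.0908/0.0741)/(2πk) = 0.2032/(2π·234) = 1.382×10^-4 m·K/W
  R'_calcium silicate = ln(0.135/0.0908)/(2πk) = 0.3966/(2π·0.0697) = 0.9056 m·K/W
ΣR = 1.382×10^-4 + 0.9056 = 0.9057 m·K/W
Q' = ΔT/ΣR = (490 °C − 31.6 °C)/0.9057 = 506 W/m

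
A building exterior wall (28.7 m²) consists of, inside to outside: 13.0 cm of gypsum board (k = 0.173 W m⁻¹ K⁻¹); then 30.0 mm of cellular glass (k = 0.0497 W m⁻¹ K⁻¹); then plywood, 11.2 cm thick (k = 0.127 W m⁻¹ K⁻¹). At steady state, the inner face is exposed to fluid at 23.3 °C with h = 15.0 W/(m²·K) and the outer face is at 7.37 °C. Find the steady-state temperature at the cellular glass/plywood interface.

Series thermal resistances, inner to outer:
  R_conv,in = 1/(hA) = 1/(15.0·28.7) = 0.002323 K/W
  R_gypsum board = L/(kA) = 0.130/(0.173·28.7) = 0.02618 K/W
  R_cellular glass = L/(kA) = 0.0300/(0.0497·28.7) = 0.02103 K/W
  R_plywood = L/(kA) = 0.112/(0.127·28.7) = 0.03073 K/W
ΣR = 0.002323 + 0.02618 + 0.02103 + 0.03073 = 0.08026 K/W
Q = ΔT/ΣR = (23.3 °C − 7.37 °C)/0.08026 = 198.5 W
From the inner boundary to the cellular glass/plywood interface, ΣR_partial = 0.04953 K/W.
T_interface = T_in − Q·ΣR_partial = 23.3 °C − (198.5)(0.04953) = 13.5 °C

T = 13.5 °C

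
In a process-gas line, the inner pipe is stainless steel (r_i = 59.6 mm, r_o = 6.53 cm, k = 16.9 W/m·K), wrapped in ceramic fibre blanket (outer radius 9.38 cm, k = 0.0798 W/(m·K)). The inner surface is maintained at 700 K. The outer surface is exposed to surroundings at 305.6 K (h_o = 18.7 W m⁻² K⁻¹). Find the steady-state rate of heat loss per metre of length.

Treat each layer as a resistance in series:
  R'_stainless steel = ln(0.0653/0.0596)/(2πk) = 0.09134/(2π·16.9) = 8.602×10^-4 m·K/W
  R'_ceramic fibre blanket = ln(0.0938/0.0653)/(2πk) = 0.3622/(2π·0.0798) = 0.7223 m·K/W
  R'_conv,out = 1/(2πr h) = 1/(2π·0.0938·18.7) = 0.09074 m·K/W
ΣR = 8.602×10^-4 + 0.7223 + 0.09074 = 0.8139 m·K/W
Q' = ΔT/ΣR = (700 K − 305.6 K)/0.8139 = 485 W/m

Q' = 485 W/m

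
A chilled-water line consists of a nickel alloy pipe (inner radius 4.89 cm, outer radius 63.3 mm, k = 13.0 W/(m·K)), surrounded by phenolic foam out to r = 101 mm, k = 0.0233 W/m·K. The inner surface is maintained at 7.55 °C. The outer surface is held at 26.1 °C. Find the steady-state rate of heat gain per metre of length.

Q' = 5.81 W/m

Series thermal resistances, inner to outer:
  R'_nickel alloy = ln(0.0633/0.0489)/(2πk) = 0.2581/(2π·13.0) = 0.003160 m·K/W
  R'_phenolic foam = ln(0.101/0.0633)/(2πk) = 0.4672/(2π·0.0233) = 3.192 m·K/W
ΣR = 0.003160 + 3.192 = 3.195 m·K/W
Q' = ΔT/ΣR = (7.55 °C − 26.1 °C)/3.195 = -5.81 W/m
(Negative Q' ⇒ heat flows inward; heat gain = 5.81 W/m.)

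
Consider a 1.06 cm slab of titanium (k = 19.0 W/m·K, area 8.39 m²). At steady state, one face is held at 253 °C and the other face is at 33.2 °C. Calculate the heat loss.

Q = kA·ΔT/L = 19.0 × 8.39 × |253 °C − 33.2 °C| / 0.0106 = 3.31×10^6 W

Q = 3.31×10^6 W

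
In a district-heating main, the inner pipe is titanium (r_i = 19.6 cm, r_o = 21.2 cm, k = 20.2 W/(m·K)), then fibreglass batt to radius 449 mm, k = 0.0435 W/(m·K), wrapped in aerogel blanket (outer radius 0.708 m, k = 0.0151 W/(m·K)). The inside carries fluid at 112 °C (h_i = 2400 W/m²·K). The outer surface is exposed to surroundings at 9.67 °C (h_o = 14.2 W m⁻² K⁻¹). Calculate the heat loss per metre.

Resistance network (inner→outer):
  R'_conv,in = 1/(2πr h) = 1/(2π·0.196·2400) = 3.383×10^-4 m·K/W
  R'_titanium = ln(0.212/0.196)/(2πk) = 0.07847/(2π·20.2) = 6.183×10^-4 m·K/W
  R'_fibreglass batt = ln(0.449/0.212)/(2πk) = 0.7504/(2π·0.0435) = 2.746 m·K/W
  R'_aerogel blanket = ln(0.708/0.449)/(2πk) = 0.4554/(2π·0.0151) = 4.800 m·K/W
  R'_conv,out = 1/(2πr h) = 1/(2π·0.708·14.2) = 0.01583 m·K/W
ΣR = 3.383×10^-4 + 6.183×10^-4 + 2.746 + 4.800 + 0.01583 = 7.563 m·K/W
Q' = ΔT/ΣR = (112 °C − 9.67 °C)/7.563 = 13.5 W/m

Q' = 13.5 W/m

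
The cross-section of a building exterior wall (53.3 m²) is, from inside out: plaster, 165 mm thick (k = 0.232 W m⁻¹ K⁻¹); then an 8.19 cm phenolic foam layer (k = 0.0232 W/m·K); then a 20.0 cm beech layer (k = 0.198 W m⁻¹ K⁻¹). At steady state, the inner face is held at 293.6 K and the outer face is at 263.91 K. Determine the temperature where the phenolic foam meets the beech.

Treat each layer as a resistance in series:
  R_plaster = L/(kA) = 0.165/(0.232·53.3) = 0.01334 K/W
  R_phenolic foam = L/(kA) = 0.0819/(0.0232·53.3) = 0.06623 K/W
  R_beech = L/(kA) = 0.200/(0.198·53.3) = 0.01895 K/W
ΣR = 0.01334 + 0.06623 + 0.01895 = 0.09852 K/W
Q = ΔT/ΣR = (293.6 K − 263.91 K)/0.09852 = 301.4 W
From the inner boundary to the phenolic foam/beech interface, ΣR_partial = 0.07957 K/W.
T_interface = T_in − Q·ΣR_partial = 293.6 K − (301.4)(0.07957) = 269.62 K

T = 269.62 K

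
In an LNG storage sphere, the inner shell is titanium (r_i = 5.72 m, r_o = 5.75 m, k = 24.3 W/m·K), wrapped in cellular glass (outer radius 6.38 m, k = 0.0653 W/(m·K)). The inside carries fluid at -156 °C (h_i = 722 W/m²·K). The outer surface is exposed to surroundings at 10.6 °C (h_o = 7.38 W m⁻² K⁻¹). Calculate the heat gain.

Q = 7.86 kW

Series thermal resistances, inner to outer:
  R_conv,in = 1/(4πr²h) = 1/(4π·5.72²·722) = 3.369×10^-6 K/W
  R_titanium = (1/5.72 − 1/5.75)/(4πk) = 9.121×10^-4/(4π·24.3) = 2.987×10^-6 K/W
  R_cellular glass = (1/5.75 − 1/6.38)/(4πk) = 0.01717/(4π·0.0653) = 0.02093 K/W
  R_conv,out = 1/(4πr²h) = 1/(4π·6.38²·7.38) = 2.649×10^-4 K/W
ΣR = 3.369×10^-6 + 2.987×10^-6 + 0.02093 + 2.649×10^-4 = 0.02120 K/W
Q = ΔT/ΣR = (-156 °C − 10.6 °C)/0.02120 = -7860 W
(Negative Q ⇒ heat flows inward; heat gain = 7860 W.)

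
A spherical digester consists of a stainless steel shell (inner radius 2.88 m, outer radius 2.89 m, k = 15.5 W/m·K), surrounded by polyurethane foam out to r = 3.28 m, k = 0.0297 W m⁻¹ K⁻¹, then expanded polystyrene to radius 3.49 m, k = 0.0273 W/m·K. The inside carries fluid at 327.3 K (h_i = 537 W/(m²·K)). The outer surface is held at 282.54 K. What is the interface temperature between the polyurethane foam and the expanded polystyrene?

T = 297.2 K

Series thermal resistances, inner to outer:
  R_conv,in = 1/(4πr²h) = 1/(4π·2.88²·537) = 1.787×10^-5 K/W
  R_stainless steel = (1/2.88 − 1/2.89)/(4πk) = 0.001201/(4π·15.5) = 6.168×10^-6 K/W
  R_polyurethane foam = (1/2.89 − 1/3.28)/(4πk) = 0.04114/(4π·0.0297) = 0.1102 K/W
  R_expanded polystyrene = (1/3.28 − 1/3.49)/(4πk) = 0.01835/(4π·0.0273) = 0.05347 K/W
ΣR = 1.787×10^-5 + 6.168×10^-6 + 0.1102 + 0.05347 = 0.1637 K/W
Q = ΔT/ΣR = (327.3 K − 282.54 K)/0.1637 = 273.4 W
From the inner boundary to the polyurethane foam/expanded polystyrene interface, ΣR_partial = 0.1102 K/W.
T_interface = T_in − Q·ΣR_partial = 327.3 K − (273.4)(0.1102) = 297.2 K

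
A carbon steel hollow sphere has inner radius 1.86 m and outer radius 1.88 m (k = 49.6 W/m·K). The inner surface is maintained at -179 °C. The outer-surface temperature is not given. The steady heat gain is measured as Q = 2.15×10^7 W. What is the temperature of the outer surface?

Series resistances:
  R_carbon steel = (1/1.86 − 1/1.88)/(4πk) = 0.005720/(4π·49.6) = 9.176×10^-6 K/W
ΣR = 9.176×10^-6 K/W
ΔT = Q·ΣR = 2.15×10^7 × 9.176×10^-6 = 197.3 K
Heat flows inward, so T_out = T_in + ΔT = -179 + 197.3 = 18.3 °C

T_out = 18.3 °C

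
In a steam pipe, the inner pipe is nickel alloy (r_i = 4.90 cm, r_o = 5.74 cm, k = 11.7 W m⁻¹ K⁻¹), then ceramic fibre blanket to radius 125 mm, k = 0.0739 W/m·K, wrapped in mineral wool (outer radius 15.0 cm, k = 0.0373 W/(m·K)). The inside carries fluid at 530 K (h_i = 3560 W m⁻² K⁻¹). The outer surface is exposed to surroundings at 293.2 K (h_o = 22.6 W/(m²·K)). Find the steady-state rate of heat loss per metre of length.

Q' = 94.6 W/m

Resistance network (inner→outer):
  R'_conv,in = 1/(2πr h) = 1/(2π·0.0490·3560) = 9.124×10^-4 m·K/W
  R'_nickel alloy = ln(0.0574/0.0490)/(2πk) = 0.1582/(2π·11.7) = 0.002152 m·K/W
  R'_ceramic fibre blanket = ln(0.125/0.0574)/(2πk) = 0.7783/(2π·0.0739) = 1.676 m·K/W
  R'_mineral wool = ln(0.150/0.125)/(2πk) = 0.1823/(2π·0.0373) = 0.7779 m·K/W
  R'_conv,out = 1/(2πr h) = 1/(2π·0.150·22.6) = 0.04695 m·K/W
ΣR = 9.124×10^-4 + 0.002152 + 1.676 + 0.7779 + 0.04695 = 2.504 m·K/W
Q' = ΔT/ΣR = (530 K − 293.2 K)/2.504 = 94.6 W/m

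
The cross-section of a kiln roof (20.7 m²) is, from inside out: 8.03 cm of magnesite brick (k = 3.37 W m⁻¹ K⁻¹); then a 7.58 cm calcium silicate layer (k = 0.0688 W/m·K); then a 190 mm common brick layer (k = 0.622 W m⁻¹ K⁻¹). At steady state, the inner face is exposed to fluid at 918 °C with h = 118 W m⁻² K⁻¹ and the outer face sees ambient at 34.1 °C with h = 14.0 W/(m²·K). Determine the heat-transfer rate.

Treat each layer as a resistance in series:
  R_conv,in = 1/(hA) = 1/(118·20.7) = 4.094×10^-4 K/W
  R_magnesite brick = L/(kA) = 0.0803/(3.37·20.7) = 0.001151 K/W
  R_calcium silicate = L/(kA) = 0.0758/(0.0688·20.7) = 0.05322 K/W
  R_common brick = L/(kA) = 0.190/(0.622·20.7) = 0.01476 K/W
  R_conv,out = 1/(hA) = 1/(14.0·20.7) = 0.003451 K/W
ΣR = 4.094×10^-4 + 0.001151 + 0.05322 + 0.01476 + 0.003451 = 0.07299 K/W
Q = ΔT/ΣR = (918 °C − 34.1 °C)/0.07299 = 12100 W

Q = 12.1 kW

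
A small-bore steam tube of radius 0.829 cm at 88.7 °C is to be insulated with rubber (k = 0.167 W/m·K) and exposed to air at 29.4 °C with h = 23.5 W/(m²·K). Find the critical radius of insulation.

For a cylinder, r_cr = k_ins/h = 0.167/23.5 = 0.00711 m = 0.711 cm

r_cr = 0.711 cm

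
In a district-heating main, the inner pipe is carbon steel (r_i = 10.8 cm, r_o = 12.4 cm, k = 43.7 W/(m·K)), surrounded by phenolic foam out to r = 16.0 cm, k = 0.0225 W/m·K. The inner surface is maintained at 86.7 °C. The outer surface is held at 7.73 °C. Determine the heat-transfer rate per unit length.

Series thermal resistances, inner to outer:
  R'_carbon steel = ln(0.124/0.108)/(2πk) = 0.1382/(2π·43.7) = 5.031×10^-4 m·K/W
  R'_phenolic foam = ln(0.160/0.124)/(2πk) = 0.2549/(2π·0.0225) = 1.803 m·K/W
ΣR = 5.031×10^-4 + 1.803 = 1.804 m·K/W
Q' = ΔT/ΣR = (86.7 °C − 7.73 °C)/1.804 = 43.8 W/m

Q' = 43.8 W/m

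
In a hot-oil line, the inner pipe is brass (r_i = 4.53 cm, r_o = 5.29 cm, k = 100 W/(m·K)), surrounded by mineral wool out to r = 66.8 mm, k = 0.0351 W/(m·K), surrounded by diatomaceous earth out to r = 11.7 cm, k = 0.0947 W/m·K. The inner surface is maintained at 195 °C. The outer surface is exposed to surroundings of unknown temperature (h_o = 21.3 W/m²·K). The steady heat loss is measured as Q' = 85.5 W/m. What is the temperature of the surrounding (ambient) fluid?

T_out = 18.5 °C

Series resistances:
  R'_brass = ln(0.0529/0.0453)/(2πk) = 0.1551/(2π·100) = 2.468×10^-4 m·K/W
  R'_mineral wool = ln(0.0668/0.0529)/(2πk) = 0.2333/(2π·0.0351) = 1.058 m·K/W
  R'_diatomaceous earth = ln(0.117/0.0668)/(2πk) = 0.5605/(2π·0.0947) = 0.9419 m·K/W
  R'_conv,out = 1/(2πr h) = 1/(2π·0.117·21.3) = 0.06386 m·K/W
ΣR = 2.064 m·K/W
ΔT = Q'·ΣR = 85.5 × 2.064 = 176.5 K
Heat flows outward, so T_out = T_in − ΔT = 195 − 176.5 = 18.5 °C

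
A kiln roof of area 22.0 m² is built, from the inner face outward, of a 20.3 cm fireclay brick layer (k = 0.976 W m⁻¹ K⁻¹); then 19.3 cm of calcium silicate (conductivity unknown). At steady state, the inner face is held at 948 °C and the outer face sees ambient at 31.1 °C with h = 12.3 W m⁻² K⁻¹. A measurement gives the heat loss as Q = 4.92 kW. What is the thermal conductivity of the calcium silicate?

ΣR = ΔT/Q = |948 − 31.1|/4920 = 0.1864 K/W
Known resistances:
  R_fireclay brick = L/(kA) = 0.203/(0.976·22.0) = 0.009454 K/W
  R_conv,out = 1/(hA) = 1/(12.3·22.0) = 0.003695 K/W
R_calcium silicate = ΣR − ΣR_known = 0.1864 − 0.01315 = 0.1733 K/W
L/(kA) = 0.1733 ⇒ k = 0.193/(0.1733·22.0) = 0.0506 W/m·K

k = 0.0506 W/m·K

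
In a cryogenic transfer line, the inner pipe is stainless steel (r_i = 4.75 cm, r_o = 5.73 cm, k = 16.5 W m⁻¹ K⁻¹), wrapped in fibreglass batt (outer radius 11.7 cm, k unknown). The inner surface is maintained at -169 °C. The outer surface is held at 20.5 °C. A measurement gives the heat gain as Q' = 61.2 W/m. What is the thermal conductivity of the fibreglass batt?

ΣR = ΔT/Q' = |-169 − 20.5|/61.2 = 3.096 m·K/W
Known resistances:
  R'_stainless steel = ln(0.0573/0.0475)/(2πk) = 0.1876/(2π·16.5) = 0.001809 m·K/W
R_fibreglass batt = ΣR − ΣR_known = 3.096 − 0.001809 = 3.094 m·K/W
ln(r₂/r₁)/(2πk) = 3.094 ⇒ k = 0.7139/(2π·3.094) = 0.0367 W/m·K

k = 0.0367 W/m·K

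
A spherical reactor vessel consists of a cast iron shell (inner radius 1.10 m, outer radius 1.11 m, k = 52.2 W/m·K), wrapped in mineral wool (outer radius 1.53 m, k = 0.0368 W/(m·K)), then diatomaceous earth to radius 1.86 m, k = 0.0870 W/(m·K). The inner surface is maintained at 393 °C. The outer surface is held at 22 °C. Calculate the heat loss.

Q = 579 W

Series thermal resistances, inner to outer:
  R_cast iron = (1/1.10 − 1/1.11)/(4πk) = 0.008190/(4π·52.2) = 1.249×10^-5 K/W
  R_mineral wool = (1/1.11 − 1/1.53)/(4πk) = 0.2473/(4π·0.0368) = 0.5348 K/W
  R_diatomaceous earth = (1/1.53 − 1/1.86)/(4πk) = 0.1160/(4π·0.0870) = 0.1061 K/W
ΣR = 1.249×10^-5 + 0.5348 + 0.1061 = 0.6409 K/W
Q = ΔT/ΣR = (393 °C − 22 °C)/0.6409 = 579 W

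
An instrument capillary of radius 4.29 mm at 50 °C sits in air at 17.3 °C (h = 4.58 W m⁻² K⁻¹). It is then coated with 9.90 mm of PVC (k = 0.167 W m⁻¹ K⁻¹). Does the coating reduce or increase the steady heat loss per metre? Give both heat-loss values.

increases: 4.04 → 9.11 W/m

Critical radius for a cylinder: r_cr = k/h = 0.0365 m = 3.65 cm.
Outer radius after coating: r₂ = 0.00429 + 0.00990 = 0.01419 m.
Since r₁ < r_cr and r₂ ≤ r_cr, the coating moves toward the maximum at r_cr — heat loss rises.
Bare: R = 1/(2πr₁h) = 8.100 m·K/W; Q = 32.7/8.100 = 4.04 W/m.
Coated: R = R_cond + R_conv = 3.589 m·K/W; Q = 32.7/3.589 = 9.11 W/m.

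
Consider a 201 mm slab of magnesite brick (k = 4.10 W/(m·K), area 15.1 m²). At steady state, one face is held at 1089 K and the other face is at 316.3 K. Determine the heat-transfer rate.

Q = 238 kW

Q = kA·ΔT/L = 4.10 × 15.1 × |1089 K − 316.3 K| / 0.201 = 2.38×10^5 W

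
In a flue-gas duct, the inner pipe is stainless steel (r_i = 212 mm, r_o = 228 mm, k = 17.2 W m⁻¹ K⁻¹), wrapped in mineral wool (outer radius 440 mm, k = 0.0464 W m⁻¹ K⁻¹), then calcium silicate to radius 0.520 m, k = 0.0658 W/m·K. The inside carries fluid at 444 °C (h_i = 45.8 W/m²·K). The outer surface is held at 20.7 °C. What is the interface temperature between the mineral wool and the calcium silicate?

T = 84.6 °C

Series thermal resistances, inner to outer:
  R'_conv,in = 1/(2πr h) = 1/(2π·0.212·45.8) = 0.01639 m·K/W
  R'_stainless steel = ln(0.228/0.212)/(2πk) = 0.07276/(2π·17.2) = 6.733×10^-4 m·K/W
  R'_mineral wool = ln(0.440/0.228)/(2πk) = 0.6574/(2π·0.0464) = 2.255 m·K/W
  R'_calcium silicate = ln(0.520/0.440)/(2πk) = 0.1671/(2π·0.0658) = 0.4041 m·K/W
ΣR = 0.01639 + 6.733×10^-4 + 2.255 + 0.4041 = 2.676 m·K/W
Q' = ΔT/ΣR = (444 °C − 20.7 °C)/2.676 = 158.2 W/m
From the inner boundary to the mineral wool/calcium silicate interface, ΣR_partial = 2.272 m·K/W.
T_interface = T_in − Q'·ΣR_partial = 444 °C − (158.2)(2.272) = 84.6 °C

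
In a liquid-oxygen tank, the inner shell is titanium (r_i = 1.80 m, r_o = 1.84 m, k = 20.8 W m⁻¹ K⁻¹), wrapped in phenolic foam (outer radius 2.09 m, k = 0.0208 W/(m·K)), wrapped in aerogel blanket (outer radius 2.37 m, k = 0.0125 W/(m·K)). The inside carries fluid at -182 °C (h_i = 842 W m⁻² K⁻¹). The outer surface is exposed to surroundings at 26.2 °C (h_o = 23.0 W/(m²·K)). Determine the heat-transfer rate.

Q = 342 W

Series thermal resistances, inner to outer:
  R_conv,in = 1/(4πr²h) = 1/(4π·1.80²·842) = 2.917×10^-5 K/W
  R_titanium = (1/1.80 − 1/1.84)/(4πk) = 0.01208/(4π·20.8) = 4.621×10^-5 K/W
  R_phenolic foam = (1/1.84 − 1/2.09)/(4πk) = 0.06501/(4π·0.0208) = 0.2487 K/W
  R_aerogel blanket = (1/2.09 − 1/2.37)/(4πk) = 0.05653/(4π·0.0125) = 0.3599 K/W
  R_conv,out = 1/(4πr²h) = 1/(4π·2.37²·23.0) = 6.160×10^-4 K/W
ΣR = 2.917×10^-5 + 4.621×10^-5 + 0.2487 + 0.3599 + 6.160×10^-4 = 0.6093 K/W
Q = ΔT/ΣR = (-182 °C − 26.2 °C)/0.6093 = -342 W
(Negative Q ⇒ heat flows inward; heat gain = 342 W.)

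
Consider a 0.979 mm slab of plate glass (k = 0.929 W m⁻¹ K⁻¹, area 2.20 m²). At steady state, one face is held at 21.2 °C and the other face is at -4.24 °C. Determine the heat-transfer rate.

Q = kA·ΔT/L = 0.929 × 2.20 × |21.2 °C − -4.24 °C| / 9.79×10^-4 = 53100 W

Q = 53.1 kW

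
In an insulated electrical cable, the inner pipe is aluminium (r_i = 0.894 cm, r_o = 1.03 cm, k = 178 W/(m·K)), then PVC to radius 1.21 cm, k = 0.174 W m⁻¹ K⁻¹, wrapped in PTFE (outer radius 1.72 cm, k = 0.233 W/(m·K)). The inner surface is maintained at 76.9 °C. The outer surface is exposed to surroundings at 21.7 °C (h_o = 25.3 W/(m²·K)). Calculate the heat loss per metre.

Q' = 73.3 W/m

Series thermal resistances, inner to outer:
  R'_aluminium = ln(0.0103/0.00894)/(2πk) = 0.1416/(2π·178) = 1.266×10^-4 m·K/W
  R'_PVC = ln(0.0121/0.0103)/(2πk) = 0.1611/(2π·0.174) = 0.1473 m·K/W
  R'_PTFE = ln(0.0172/0.0121)/(2πk) = 0.3517/(2π·0.233) = 0.2402 m·K/W
  R'_conv,out = 1/(2πr h) = 1/(2π·0.0172·25.3) = 0.3657 m·K/W
ΣR = 1.266×10^-4 + 0.1473 + 0.2402 + 0.3657 = 0.7533 m·K/W
Q' = ΔT/ΣR = (76.9 °C − 21.7 °C)/0.7533 = 73.3 W/m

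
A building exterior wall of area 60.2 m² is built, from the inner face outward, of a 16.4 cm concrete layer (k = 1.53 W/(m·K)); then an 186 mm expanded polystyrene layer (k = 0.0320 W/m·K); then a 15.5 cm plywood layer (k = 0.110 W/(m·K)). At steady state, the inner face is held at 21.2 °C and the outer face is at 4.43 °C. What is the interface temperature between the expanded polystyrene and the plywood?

Series thermal resistances, inner to outer:
  R_concrete = L/(kA) = 0.164/(1.53·60.2) = 0.001781 K/W
  R_expanded polystyrene = L/(kA) = 0.186/(0.0320·60.2) = 0.09655 K/W
  R_plywood = L/(kA) = 0.155/(0.110·60.2) = 0.02341 K/W
ΣR = 0.001781 + 0.09655 + 0.02341 = 0.1217 K/W
Q = ΔT/ΣR = (21.2 °C − 4.43 °C)/0.1217 = 137.8 W
From the inner boundary to the expanded polystyrene/plywood interface, ΣR_partial = 0.09833 K/W.
T_interface = T_in − Q·ΣR_partial = 21.2 °C − (137.8)(0.09833) = 7.65 °C

T = 7.65 °C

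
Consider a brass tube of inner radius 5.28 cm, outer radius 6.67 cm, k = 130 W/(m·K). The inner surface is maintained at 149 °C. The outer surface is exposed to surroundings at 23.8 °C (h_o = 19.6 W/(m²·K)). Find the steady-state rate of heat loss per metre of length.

Q' = 1030 W/m

Treat each layer as a resistance in series:
  R'_brass = ln(0.0667/0.0528)/(2πk) = 0.2337/(2π·130) = 2.861×10^-4 m·K/W
  R'_conv,out = 1/(2πr h) = 1/(2π·0.0667·19.6) = 0.1217 m·K/W
ΣR = 2.861×10^-4 + 0.1217 = 0.1220 m·K/W
Q' = ΔT/ΣR = (149 °C − 23.8 °C)/0.1220 = 1030 W/m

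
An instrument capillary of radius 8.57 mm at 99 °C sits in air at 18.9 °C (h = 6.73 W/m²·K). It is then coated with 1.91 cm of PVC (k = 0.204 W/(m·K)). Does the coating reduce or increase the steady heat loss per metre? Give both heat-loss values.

Critical radius for a cylinder: r_cr = k/h = 0.0303 m = 3.03 cm.
Outer radius after coating: r₂ = 0.00857 + 0.0191 = 0.02767 m.
Since r₁ < r_cr and r₂ ≤ r_cr, the coating moves toward the maximum at r_cr — heat loss rises.
Bare: R = 1/(2πr₁h) = 2.759 m·K/W; Q = 80.1/2.759 = 29.0 W/m.
Coated: R = R_cond + R_conv = 1.769 m·K/W; Q = 80.1/1.769 = 45.3 W/m.

increases: 29.0 → 45.3 W/m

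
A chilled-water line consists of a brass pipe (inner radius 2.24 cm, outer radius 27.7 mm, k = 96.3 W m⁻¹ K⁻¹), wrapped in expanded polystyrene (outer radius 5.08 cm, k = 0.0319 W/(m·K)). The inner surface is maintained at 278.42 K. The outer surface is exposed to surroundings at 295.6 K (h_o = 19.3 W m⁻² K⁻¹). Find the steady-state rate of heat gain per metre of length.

Treat each layer as a resistance in series:
  R'_brass = ln(0.0277/0.0224)/(2πk) = 0.2124/(2π·96.3) = 3.510×10^-4 m·K/W
  R'_expanded polystyrene = ln(0.0508/0.0277)/(2πk) = 0.6065/(2π·0.0319) = 3.026 m·K/W
  R'_conv,out = 1/(2πr h) = 1/(2π·0.0508·19.3) = 0.1623 m·K/W
ΣR = 3.510×10^-4 + 3.026 + 0.1623 = 3.189 m·K/W
Q' = ΔT/ΣR = (278.42 K − 295.6 K)/3.189 = -5.39 W/m
(Negative Q' ⇒ heat flows inward; heat gain = 5.39 W/m.)

Q' = 5.39 W/m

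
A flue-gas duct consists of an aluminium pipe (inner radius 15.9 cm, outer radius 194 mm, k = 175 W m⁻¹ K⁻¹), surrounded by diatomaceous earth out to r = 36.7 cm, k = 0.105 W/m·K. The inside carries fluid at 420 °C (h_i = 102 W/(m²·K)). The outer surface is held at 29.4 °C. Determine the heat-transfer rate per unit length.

Series thermal resistances, inner to outer:
  R'_conv,in = 1/(2πr h) = 1/(2π·0.159·102) = 0.009813 m·K/W
  R'_aluminium = ln(0.194/0.159)/(2πk) = 0.1990/(2π·175) = 1.809×10^-4 m·K/W
  R'_diatomaceous earth = ln(0.367/0.194)/(2πk) = 0.6375/(2π·0.105) = 0.9663 m·K/W
ΣR = 0.009813 + 1.809×10^-4 + 0.9663 = 0.9763 m·K/W
Q' = ΔT/ΣR = (420 °C − 29.4 °C)/0.9763 = 400 W/m

Q' = 400 W/m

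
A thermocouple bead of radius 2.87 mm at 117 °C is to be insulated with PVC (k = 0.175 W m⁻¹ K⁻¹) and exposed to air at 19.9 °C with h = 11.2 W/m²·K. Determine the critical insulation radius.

r_cr = 3.12 cm

For a sphere, r_cr = 2k_ins/h = 2·0.175/11.2 = 0.0312 m = 3.12 cm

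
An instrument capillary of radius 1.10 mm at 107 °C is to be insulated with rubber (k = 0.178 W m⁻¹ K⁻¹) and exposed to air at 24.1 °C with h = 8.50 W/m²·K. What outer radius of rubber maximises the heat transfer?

r_cr = 2.09 cm

For a cylinder, r_cr = k_ins/h = 0.178/8.50 = 0.0209 m = 2.09 cm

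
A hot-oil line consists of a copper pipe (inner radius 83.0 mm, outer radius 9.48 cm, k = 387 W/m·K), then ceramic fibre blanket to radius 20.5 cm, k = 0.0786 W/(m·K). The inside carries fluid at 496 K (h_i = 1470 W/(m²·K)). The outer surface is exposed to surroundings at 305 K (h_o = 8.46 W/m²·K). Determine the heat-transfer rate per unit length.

Resistance network (inner→outer):
  R'_conv,in = 1/(2πr h) = 1/(2π·0.0830·1470) = 0.001304 m·K/W
  R'_copper = ln(0.0948/0.0830)/(2πk) = 0.1329/(2π·387) = 5.467×10^-5 m·K/W
  R'_ceramic fibre blanket = ln(0.205/0.0948)/(2πk) = 0.7712/(2π·0.0786) = 1.562 m·K/W
  R'_conv,out = 1/(2πr h) = 1/(2π·0.205·8.46) = 0.09177 m·K/W
ΣR = 0.001304 + 5.467×10^-5 + 1.562 + 0.09177 = 1.655 m·K/W
Q' = ΔT/ΣR = (496 K − 305 K)/1.655 = 115 W/m

Q' = 115 W/m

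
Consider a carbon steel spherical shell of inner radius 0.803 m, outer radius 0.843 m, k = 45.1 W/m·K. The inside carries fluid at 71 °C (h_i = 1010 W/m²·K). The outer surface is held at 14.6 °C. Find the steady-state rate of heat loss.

Resistance network (inner→outer):
  R_conv,in = 1/(4πr²h) = 1/(4π·0.803²·1010) = 1.222×10^-4 K/W
  R_carbon steel = (1/0.803 − 1/0.843)/(4πk) = 0.05909/(4π·45.1) = 1.043×10^-4 K/W
ΣR = 1.222×10^-4 + 1.043×10^-4 = 2.265×10^-4 K/W
Q = ΔT/ΣR = (71 °C − 14.6 °C)/2.265×10^-4 = 2.49×10^5 W

Q = 249 kW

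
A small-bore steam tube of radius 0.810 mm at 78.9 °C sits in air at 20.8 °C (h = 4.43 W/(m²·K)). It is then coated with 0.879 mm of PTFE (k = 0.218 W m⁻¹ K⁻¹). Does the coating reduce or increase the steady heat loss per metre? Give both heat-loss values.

Critical radius for a cylinder: r_cr = k/h = 0.0492 m = 4.92 cm.
Outer radius after coating: r₂ = 8.10×10^-4 + 8.79×10^-4 = 0.001689 m.
Since r₁ < r_cr and r₂ ≤ r_cr, the coating moves toward the maximum at r_cr — heat loss rises.
Bare: R = 1/(2πr₁h) = 44.35 m·K/W; Q = 58.1/44.35 = 1.31 W/m.
Coated: R = R_cond + R_conv = 21.81 m·K/W; Q = 58.1/21.81 = 2.66 W/m.

increases: 1.31 → 2.66 W/m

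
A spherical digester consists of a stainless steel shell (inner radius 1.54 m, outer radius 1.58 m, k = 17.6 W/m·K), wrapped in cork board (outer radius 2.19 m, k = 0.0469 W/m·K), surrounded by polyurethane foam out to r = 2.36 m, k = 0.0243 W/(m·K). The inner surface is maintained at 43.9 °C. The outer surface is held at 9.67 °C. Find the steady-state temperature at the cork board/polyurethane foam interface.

T = 18.7 °C

Treat each layer as a resistance in series:
  R_stainless steel = (1/1.54 − 1/1.58)/(4πk) = 0.01644/(4π·17.6) = 7.433×10^-5 K/W
  R_cork board = (1/1.58 − 1/2.19)/(4πk) = 0.1763/(4π·0.0469) = 0.2991 K/W
  R_polyurethane foam = (1/2.19 − 1/2.36)/(4πk) = 0.03289/(4π·0.0243) = 0.1077 K/W
ΣR = 7.433×10^-5 + 0.2991 + 0.1077 = 0.4069 K/W
Q = ΔT/ΣR = (43.9 °C − 9.67 °C)/0.4069 = 84.12 W
From the inner boundary to the cork board/polyurethane foam interface, ΣR_partial = 0.2992 K/W.
T_interface = T_in − Q·ΣR_partial = 43.9 °C − (84.12)(0.2992) = 18.7 °C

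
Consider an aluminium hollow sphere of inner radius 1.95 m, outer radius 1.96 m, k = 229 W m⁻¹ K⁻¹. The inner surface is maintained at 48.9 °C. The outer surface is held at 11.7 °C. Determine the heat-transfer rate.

Q = 40900 kW

Q = 4πk·ΔT/(1/r₁ − 1/r₂) = 4π × 229 × 37.2 / (1/1.95 − 1/1.96) = 4.09×10^7 W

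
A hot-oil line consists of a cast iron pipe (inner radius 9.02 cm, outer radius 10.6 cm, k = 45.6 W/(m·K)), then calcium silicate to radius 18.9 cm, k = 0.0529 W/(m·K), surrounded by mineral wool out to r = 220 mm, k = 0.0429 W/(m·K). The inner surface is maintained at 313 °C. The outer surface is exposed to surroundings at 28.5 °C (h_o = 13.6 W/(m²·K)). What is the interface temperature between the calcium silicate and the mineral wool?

T = 103 °C

Resistance network (inner→outer):
  R'_cast iron = ln(0.106/0.0902)/(2πk) = 0.1614/(2π·45.6) = 5.634×10^-4 m·K/W
  R'_calcium silicate = ln(0.189/0.106)/(2πk) = 0.5783/(2π·0.0529) = 1.740 m·K/W
  R'_mineral wool = ln(0.220/0.189)/(2πk) = 0.1519/(2π·0.0429) = 0.5635 m·K/W
  R'_conv,out = 1/(2πr h) = 1/(2π·0.220·13.6) = 0.05319 m·K/W
ΣR = 5.634×10^-4 + 1.740 + 0.5635 + 0.05319 = 2.357 m·K/W
Q' = ΔT/ΣR = (313 °C − 28.5 °C)/2.357 = 120.7 W/m
From the inner boundary to the calcium silicate/mineral wool interface, ΣR_partial = 1.741 m·K/W.
T_interface = T_in − Q'·ΣR_partial = 313 °C − (120.7)(1.741) = 103 °C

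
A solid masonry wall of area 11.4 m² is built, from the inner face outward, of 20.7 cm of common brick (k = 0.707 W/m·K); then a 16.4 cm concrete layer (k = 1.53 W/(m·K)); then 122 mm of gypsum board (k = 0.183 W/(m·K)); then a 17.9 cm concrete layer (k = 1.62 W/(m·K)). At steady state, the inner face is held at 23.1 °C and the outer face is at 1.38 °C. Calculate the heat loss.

Q = 210 W

Series thermal resistances, inner to outer:
  R_common brick = L/(kA) = 0.207/(0.707·11.4) = 0.02568 K/W
  R_concrete = L/(kA) = 0.164/(1.53·11.4) = 0.009403 K/W
  R_gypsum board = L/(kA) = 0.122/(0.183·11.4) = 0.05848 K/W
  R_concrete = L/(kA) = 0.179/(1.62·11.4) = 0.009692 K/W
ΣR = 0.02568 + 0.009403 + 0.05848 + 0.009692 = 0.1033 K/W
Q = ΔT/ΣR = (23.1 °C − 1.38 °C)/0.1033 = 210 W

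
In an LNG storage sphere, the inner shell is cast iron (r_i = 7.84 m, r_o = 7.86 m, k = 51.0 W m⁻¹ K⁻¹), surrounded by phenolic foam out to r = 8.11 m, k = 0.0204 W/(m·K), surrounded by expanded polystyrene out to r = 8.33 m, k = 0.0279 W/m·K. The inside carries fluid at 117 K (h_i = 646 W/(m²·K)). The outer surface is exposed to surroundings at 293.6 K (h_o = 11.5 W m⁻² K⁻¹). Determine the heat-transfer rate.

Series thermal resistances, inner to outer:
  R_conv,in = 1/(4πr²h) = 1/(4π·7.84²·646) = 2.004×10^-6 K/W
  R_cast iron = (1/7.84 − 1/7.86)/(4πk) = 3.246×10^-4/(4π·51.0) = 5.064×10^-7 K/W
  R_phenolic foam = (1/7.86 − 1/8.11)/(4πk) = 0.003922/(4π·0.0204) = 0.01530 K/W
  R_expanded polystyrene = (1/8.11 − 1/8.33)/(4πk) = 0.003257/(4π·0.0279) = 0.009288 K/W
  R_conv,out = 1/(4πr²h) = 1/(4π·8.33²·11.5) = 9.972×10^-5 K/W
ΣR = 2.004×10^-6 + 5.064×10^-7 + 0.01530 + 0.009288 + 9.972×10^-5 = 0.02469 K/W
Q = ΔT/ΣR = (117 K − 293.6 K)/0.02469 = -7150 W
(Negative Q ⇒ heat flows inward; heat gain = 7150 W.)

Q = 7150 W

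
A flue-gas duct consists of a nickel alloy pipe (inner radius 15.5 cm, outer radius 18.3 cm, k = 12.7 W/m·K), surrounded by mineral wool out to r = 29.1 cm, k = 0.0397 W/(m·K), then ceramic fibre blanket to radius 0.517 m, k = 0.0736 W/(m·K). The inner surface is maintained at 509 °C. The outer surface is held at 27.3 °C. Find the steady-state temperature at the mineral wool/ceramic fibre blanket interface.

T = 220 °C

Series thermal resistances, inner to outer:
  R'_nickel alloy = ln(0.183/0.155)/(2πk) = 0.1661/(2π·12.7) = 0.002081 m·K/W
  R'_mineral wool = ln(0.291/0.183)/(2πk) = 0.4638/(2π·0.0397) = 1.859 m·K/W
  R'_ceramic fibre blanket = ln(0.517/0.291)/(2πk) = 0.5747/(2π·0.0736) = 1.243 m·K/W
ΣR = 0.002081 + 1.859 + 1.243 = 3.104 m·K/W
Q' = ΔT/ΣR = (509 °C − 27.3 °C)/3.104 = 155.2 W/m
From the inner boundary to the mineral wool/ceramic fibre blanket interface, ΣR_partial = 1.861 m·K/W.
T_interface = T_in − Q'·ΣR_partial = 509 °C − (155.2)(1.861) = 220 °C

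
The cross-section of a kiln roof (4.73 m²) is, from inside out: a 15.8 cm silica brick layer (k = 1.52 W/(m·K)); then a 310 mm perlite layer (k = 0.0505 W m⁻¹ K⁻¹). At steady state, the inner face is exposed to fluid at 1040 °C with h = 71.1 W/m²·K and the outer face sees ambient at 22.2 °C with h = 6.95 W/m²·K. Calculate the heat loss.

Treat each layer as a resistance in series:
  R_conv,in = 1/(hA) = 1/(71.1·4.73) = 0.002974 K/W
  R_silica brick = L/(kA) = 0.158/(1.52·4.73) = 0.02198 K/W
  R_perlite = L/(kA) = 0.310/(0.0505·4.73) = 1.298 K/W
  R_conv,out = 1/(hA) = 1/(6.95·4.73) = 0.03042 K/W
ΣR = 0.002974 + 0.02198 + 1.298 + 0.03042 = 1.353 K/W
Q = ΔT/ΣR = (1040 °C − 22.2 °C)/1.353 = 752 W

Q = 752 W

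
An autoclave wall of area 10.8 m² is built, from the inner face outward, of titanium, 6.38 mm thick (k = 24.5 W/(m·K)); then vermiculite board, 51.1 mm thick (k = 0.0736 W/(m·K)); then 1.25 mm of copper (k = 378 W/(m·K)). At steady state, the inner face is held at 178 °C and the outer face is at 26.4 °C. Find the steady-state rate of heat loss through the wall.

Q = 2.36 kW

Treat each layer as a resistance in series:
  R_titanium = L/(kA) = 0.00638/(24.5·10.8) = 2.411×10^-5 K/W
  R_vermiculite board = L/(kA) = 0.0511/(0.0736·10.8) = 0.06429 K/W
  R_copper = L/(kA) = 0.00125/(378·10.8) = 3.062×10^-7 K/W
ΣR = 2.411×10^-5 + 0.06429 + 3.062×10^-7 = 0.06431 K/W
Q = ΔT/ΣR = (178 °C − 26.4 °C)/0.06431 = 2360 W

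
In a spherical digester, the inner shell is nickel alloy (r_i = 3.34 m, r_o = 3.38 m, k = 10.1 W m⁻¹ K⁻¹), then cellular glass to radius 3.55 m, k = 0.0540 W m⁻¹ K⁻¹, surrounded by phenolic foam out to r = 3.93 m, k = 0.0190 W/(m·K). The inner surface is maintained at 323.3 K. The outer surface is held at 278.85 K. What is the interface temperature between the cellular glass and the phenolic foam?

Treat each layer as a resistance in series:
  R_nickel alloy = (1/3.34 − 1/3.38)/(4πk) = 0.003543/(4π·10.1) = 2.792×10^-5 K/W
  R_cellular glass = (1/3.38 − 1/3.55)/(4πk) = 0.01417/(4π·0.0540) = 0.02088 K/W
  R_phenolic foam = (1/3.55 − 1/3.93)/(4πk) = 0.02724/(4π·0.0190) = 0.1141 K/W
ΣR = 2.792×10^-5 + 0.02088 + 0.1141 = 0.1350 K/W
Q = ΔT/ΣR = (323.3 K − 278.85 K)/0.1350 = 329.3 W
From the inner boundary to the cellular glass/phenolic foam interface, ΣR_partial = 0.02091 K/W.
T_interface = T_in − Q·ΣR_partial = 323.3 K − (329.3)(0.02091) = 316.4 K

T = 316.4 K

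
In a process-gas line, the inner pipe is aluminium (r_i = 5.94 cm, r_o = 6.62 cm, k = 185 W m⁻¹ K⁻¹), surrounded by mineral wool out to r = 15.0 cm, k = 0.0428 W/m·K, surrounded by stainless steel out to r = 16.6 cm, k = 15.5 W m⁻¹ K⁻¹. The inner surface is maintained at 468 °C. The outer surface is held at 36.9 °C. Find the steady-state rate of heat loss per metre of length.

Q' = 142 W/m

Resistance network (inner→outer):
  R'_aluminium = ln(0.0662/0.0594)/(2πk) = 0.1084/(2π·185) = 9.324×10^-5 m·K/W
  R'_mineral wool = ln(0.150/0.0662)/(2πk) = 0.8180/(2π·0.0428) = 3.042 m·K/W
  R'_stainless steel = ln(0.166/0.150)/(2πk) = 0.1014/(2π·15.5) = 0.001041 m·K/W
ΣR = 9.324×10^-5 + 3.042 + 0.001041 = 3.043 m·K/W
Q' = ΔT/ΣR = (468 °C − 36.9 °C)/3.043 = 142 W/m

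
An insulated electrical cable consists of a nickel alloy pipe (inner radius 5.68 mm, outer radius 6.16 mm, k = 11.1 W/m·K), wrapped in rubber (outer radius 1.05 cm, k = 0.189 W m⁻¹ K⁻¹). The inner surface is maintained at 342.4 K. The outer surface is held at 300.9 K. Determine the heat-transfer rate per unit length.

Q' = 92.2 W/m

Resistance network (inner→outer):
  R'_nickel alloy = ln(0.00616/0.00568)/(2πk) = 0.08113/(2π·11.1) = 0.001163 m·K/W
  R'_rubber = ln(0.0105/0.00616)/(2πk) = 0.5333/(2π·0.189) = 0.4491 m·K/W
ΣR = 0.001163 + 0.4491 = 0.4503 m·K/W
Q' = ΔT/ΣR = (342.4 K − 300.9 K)/0.4503 = 92.2 W/m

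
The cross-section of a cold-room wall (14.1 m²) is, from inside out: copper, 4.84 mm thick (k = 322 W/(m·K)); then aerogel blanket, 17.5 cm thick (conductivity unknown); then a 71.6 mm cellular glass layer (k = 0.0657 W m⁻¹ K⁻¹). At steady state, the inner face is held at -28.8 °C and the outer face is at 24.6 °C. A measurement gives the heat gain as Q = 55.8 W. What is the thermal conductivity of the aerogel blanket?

k = 0.0141 W/m·K

ΣR = ΔT/Q = |-28.8 − 24.6|/55.8 = 0.9570 K/W
Known resistances:
  R_copper = L/(kA) = 0.00484/(322·14.1) = 1.066×10^-6 K/W
  R_cellular glass = L/(kA) = 0.0716/(0.0657·14.1) = 0.07729 K/W
R_aerogel blanket = ΣR − ΣR_known = 0.9570 − 0.07729 = 0.8797 K/W
L/(kA) = 0.8797 ⇒ k = 0.175/(0.8797·14.1) = 0.0141 W/m·K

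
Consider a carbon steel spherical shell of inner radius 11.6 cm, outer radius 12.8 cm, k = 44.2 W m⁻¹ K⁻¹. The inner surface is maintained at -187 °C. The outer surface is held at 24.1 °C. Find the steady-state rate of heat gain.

Q = 4πk·ΔT/(1/r₁ − 1/r₂) = 4π × 44.2 × 211.1 / (1/0.116 − 1/0.128) = 1.45×10^5 W

Q = 1.45×10^5 W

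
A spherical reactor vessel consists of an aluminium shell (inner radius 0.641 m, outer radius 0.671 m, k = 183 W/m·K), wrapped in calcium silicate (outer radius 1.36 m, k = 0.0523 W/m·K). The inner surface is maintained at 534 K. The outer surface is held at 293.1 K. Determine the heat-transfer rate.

Series thermal resistances, inner to outer:
  R_aluminium = (1/0.641 − 1/0.671)/(4πk) = 0.06975/(4π·183) = 3.033×10^-5 K/W
  R_calcium silicate = (1/0.671 − 1/1.36)/(4πk) = 0.7550/(4π·0.0523) = 1.149 K/W
ΣR = 3.033×10^-5 + 1.149 = 1.149 K/W
Q = ΔT/ΣR = (534 K − 293.1 K)/1.149 = 210 W

Q = 210 W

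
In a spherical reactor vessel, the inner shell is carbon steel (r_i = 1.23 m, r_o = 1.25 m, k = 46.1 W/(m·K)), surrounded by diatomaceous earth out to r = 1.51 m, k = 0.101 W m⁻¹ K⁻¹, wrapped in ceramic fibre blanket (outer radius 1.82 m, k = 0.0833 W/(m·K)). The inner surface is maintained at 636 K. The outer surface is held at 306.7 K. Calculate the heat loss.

Q = 1520 W

Resistance network (inner→outer):
  R_carbon steel = (1/1.23 − 1/1.25)/(4πk) = 0.01301/(4π·46.1) = 2.245×10^-5 K/W
  R_diatomaceous earth = (1/1.25 − 1/1.51)/(4πk) = 0.1377/(4π·0.101) = 0.1085 K/W
  R_ceramic fibre blanket = (1/1.51 − 1/1.82)/(4πk) = 0.1128/(4π·0.0833) = 0.1078 K/W
ΣR = 2.245×10^-5 + 0.1085 + 0.1078 = 0.2163 K/W
Q = ΔT/ΣR = (636 K − 306.7 K)/0.2163 = 1520 W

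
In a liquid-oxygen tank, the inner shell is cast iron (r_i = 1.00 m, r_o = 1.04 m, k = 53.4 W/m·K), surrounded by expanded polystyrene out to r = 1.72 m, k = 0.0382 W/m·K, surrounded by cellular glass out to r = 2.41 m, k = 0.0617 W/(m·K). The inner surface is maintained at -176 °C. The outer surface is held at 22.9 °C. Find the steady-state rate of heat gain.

Series thermal resistances, inner to outer:
  R_cast iron = (1/1.00 − 1/1.04)/(4πk) = 0.03846/(4π·53.4) = 5.732×10^-5 K/W
  R_expanded polystyrene = (1/1.04 − 1/1.72)/(4πk) = 0.3801/(4π·0.0382) = 0.7919 K/W
  R_cellular glass = (1/1.72 − 1/2.41)/(4πk) = 0.1665/(4π·0.0617) = 0.2147 K/W
ΣR = 5.732×10^-5 + 0.7919 + 0.2147 = 1.007 K/W
Q = ΔT/ΣR = (-176 °C − 22.9 °C)/1.007 = -198 W
(Negative Q ⇒ heat flows inward; heat gain = 198 W.)

Q = 198 W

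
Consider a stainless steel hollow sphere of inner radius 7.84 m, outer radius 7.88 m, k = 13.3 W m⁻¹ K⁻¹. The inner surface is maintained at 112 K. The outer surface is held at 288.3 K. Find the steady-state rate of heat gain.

Q = 45500 kW

Q = 4πk·ΔT/(1/r₁ − 1/r₂) = 4π × 13.3 × 176.3 / (1/7.84 − 1/7.88) = 4.55×10^7 W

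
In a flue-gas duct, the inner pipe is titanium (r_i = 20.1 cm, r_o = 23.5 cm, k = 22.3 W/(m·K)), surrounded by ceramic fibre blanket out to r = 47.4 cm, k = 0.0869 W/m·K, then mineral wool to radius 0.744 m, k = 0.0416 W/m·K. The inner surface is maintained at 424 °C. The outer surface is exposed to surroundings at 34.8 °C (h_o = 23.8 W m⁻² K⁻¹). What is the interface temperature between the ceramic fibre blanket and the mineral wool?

Resistance network (inner→outer):
  R'_titanium = ln(0.235/0.201)/(2πk) = 0.1563/(2π·22.3) = 0.001115 m·K/W
  R'_ceramic fibre blanket = ln(0.474/0.235)/(2πk) = 0.7016/(2π·0.0869) = 1.285 m·K/W
  R'_mineral wool = ln(0.744/0.474)/(2πk) = 0.4508/(2π·0.0416) = 1.725 m·K/W
  R'_conv,out = 1/(2πr h) = 1/(2π·0.744·23.8) = 0.008988 m·K/W
ΣR = 0.001115 + 1.285 + 1.725 + 0.008988 = 3.020 m·K/W
Q' = ΔT/ΣR = (424 °C − 34.8 °C)/3.020 = 128.9 W/m
From the inner boundary to the ceramic fibre blanket/mineral wool interface, ΣR_partial = 1.286 m·K/W.
T_interface = T_in − Q'·ΣR_partial = 424 °C − (128.9)(1.286) = 258 °C

T = 258 °C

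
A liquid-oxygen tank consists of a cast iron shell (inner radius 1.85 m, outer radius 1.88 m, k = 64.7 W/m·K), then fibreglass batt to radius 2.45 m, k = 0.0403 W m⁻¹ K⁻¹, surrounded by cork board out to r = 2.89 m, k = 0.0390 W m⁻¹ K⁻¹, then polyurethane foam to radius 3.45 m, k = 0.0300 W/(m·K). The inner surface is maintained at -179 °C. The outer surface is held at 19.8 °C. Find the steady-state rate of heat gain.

Series thermal resistances, inner to outer:
  R_cast iron = (1/1.85 − 1/1.88)/(4πk) = 0.008626/(4π·64.7) = 1.061×10^-5 K/W
  R_fibreglass batt = (1/1.88 − 1/2.45)/(4πk) = 0.1238/(4π·0.0403) = 0.2444 K/W
  R_cork board = (1/2.45 − 1/2.89)/(4πk) = 0.06214/(4π·0.0390) = 0.1268 K/W
  R_polyurethane foam = (1/2.89 − 1/3.45)/(4πk) = 0.05617/(4π·0.0300) = 0.1490 K/W
ΣR = 1.061×10^-5 + 0.2444 + 0.1268 + 0.1490 = 0.5202 K/W
Q = ΔT/ΣR = (-179 °C − 19.8 °C)/0.5202 = -382 W
(Negative Q ⇒ heat flows inward; heat gain = 382 W.)

Q = 382 W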